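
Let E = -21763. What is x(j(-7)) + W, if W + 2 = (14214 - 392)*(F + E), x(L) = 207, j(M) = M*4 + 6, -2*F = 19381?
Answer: -434750072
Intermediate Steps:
F = -19381/2 (F = -½*19381 = -19381/2 ≈ -9690.5)
j(M) = 6 + 4*M (j(M) = 4*M + 6 = 6 + 4*M)
W = -434750279 (W = -2 + (14214 - 392)*(-19381/2 - 21763) = -2 + 13822*(-62907/2) = -2 - 434750277 = -434750279)
x(j(-7)) + W = 207 - 434750279 = -434750072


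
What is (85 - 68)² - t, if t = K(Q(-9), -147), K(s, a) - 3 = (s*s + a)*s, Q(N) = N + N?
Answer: 3472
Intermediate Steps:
Q(N) = 2*N
K(s, a) = 3 + s*(a + s²) (K(s, a) = 3 + (s*s + a)*s = 3 + (s² + a)*s = 3 + (a + s²)*s = 3 + s*(a + s²))
t = -3183 (t = 3 + (2*(-9))³ - 294*(-9) = 3 + (-18)³ - 147*(-18) = 3 - 5832 + 2646 = -3183)
(85 - 68)² - t = (85 - 68)² - 1*(-3183) = 17² + 3183 = 289 + 3183 = 3472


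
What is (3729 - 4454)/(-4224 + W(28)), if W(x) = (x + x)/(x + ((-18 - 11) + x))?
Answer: 19575/113992 ≈ 0.17172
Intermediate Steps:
W(x) = 2*x/(-29 + 2*x) (W(x) = (2*x)/(x + (-29 + x)) = (2*x)/(-29 + 2*x) = 2*x/(-29 + 2*x))
(3729 - 4454)/(-4224 + W(28)) = (3729 - 4454)/(-4224 + 2*28/(-29 + 2*28)) = -725/(-4224 + 2*28/(-29 + 56)) = -725/(-4224 + 2*28/27) = -725/(-4224 + 2*28*(1/27)) = -725/(-4224 + 56/27) = -725/(-113992/27) = -725*(-27/113992) = 19575/113992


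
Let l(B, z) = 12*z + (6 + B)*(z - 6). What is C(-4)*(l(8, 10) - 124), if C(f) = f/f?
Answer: 52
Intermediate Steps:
l(B, z) = 12*z + (-6 + z)*(6 + B) (l(B, z) = 12*z + (6 + B)*(-6 + z) = 12*z + (-6 + z)*(6 + B))
C(f) = 1
C(-4)*(l(8, 10) - 124) = 1*((-36 - 6*8 + 18*10 + 8*10) - 124) = 1*((-36 - 48 + 180 + 80) - 124) = 1*(176 - 124) = 1*52 = 52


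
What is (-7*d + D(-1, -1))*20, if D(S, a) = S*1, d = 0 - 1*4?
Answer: 540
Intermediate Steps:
d = -4 (d = 0 - 4 = -4)
D(S, a) = S
(-7*d + D(-1, -1))*20 = (-7*(-4) - 1)*20 = (28 - 1)*20 = 27*20 = 540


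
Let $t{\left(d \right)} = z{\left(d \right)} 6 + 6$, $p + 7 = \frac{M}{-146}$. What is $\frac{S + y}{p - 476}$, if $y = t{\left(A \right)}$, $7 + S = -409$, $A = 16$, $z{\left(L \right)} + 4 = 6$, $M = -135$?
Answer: $\frac{58108}{70383} \approx 0.8256$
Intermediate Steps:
$z{\left(L \right)} = 2$ ($z{\left(L \right)} = -4 + 6 = 2$)
$p = - \frac{887}{146}$ ($p = -7 - \frac{135}{-146} = -7 - - \frac{135}{146} = -7 + \frac{135}{146} = - \frac{887}{146} \approx -6.0753$)
$t{\left(d \right)} = 18$ ($t{\left(d \right)} = 2 \cdot 6 + 6 = 12 + 6 = 18$)
$S = -416$ ($S = -7 - 409 = -416$)
$y = 18$
$\frac{S + y}{p - 476} = \frac{-416 + 18}{- \frac{887}{146} - 476} = - \frac{398}{- \frac{70383}{146}} = \left(-398\right) \left(- \frac{146}{70383}\right) = \frac{58108}{70383}$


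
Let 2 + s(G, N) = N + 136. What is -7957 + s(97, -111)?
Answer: -7934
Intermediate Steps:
s(G, N) = 134 + N (s(G, N) = -2 + (N + 136) = -2 + (136 + N) = 134 + N)
-7957 + s(97, -111) = -7957 + (134 - 111) = -7957 + 23 = -7934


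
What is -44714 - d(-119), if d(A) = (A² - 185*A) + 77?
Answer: -80967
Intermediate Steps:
d(A) = 77 + A² - 185*A
-44714 - d(-119) = -44714 - (77 + (-119)² - 185*(-119)) = -44714 - (77 + 14161 + 22015) = -44714 - 1*36253 = -44714 - 36253 = -80967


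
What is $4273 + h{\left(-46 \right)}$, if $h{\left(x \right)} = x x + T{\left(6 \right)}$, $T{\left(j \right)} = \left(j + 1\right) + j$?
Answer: $6402$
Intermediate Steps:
$T{\left(j \right)} = 1 + 2 j$ ($T{\left(j \right)} = \left(1 + j\right) + j = 1 + 2 j$)
$h{\left(x \right)} = 13 + x^{2}$ ($h{\left(x \right)} = x x + \left(1 + 2 \cdot 6\right) = x^{2} + \left(1 + 12\right) = x^{2} + 13 = 13 + x^{2}$)
$4273 + h{\left(-46 \right)} = 4273 + \left(13 + \left(-46\right)^{2}\right) = 4273 + \left(13 + 2116\right) = 4273 + 2129 = 6402$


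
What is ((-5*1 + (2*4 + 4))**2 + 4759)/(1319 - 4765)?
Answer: -2404/1723 ≈ -1.3952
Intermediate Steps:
((-5*1 + (2*4 + 4))**2 + 4759)/(1319 - 4765) = ((-5 + (8 + 4))**2 + 4759)/(-3446) = ((-5 + 12)**2 + 4759)*(-1/3446) = (7**2 + 4759)*(-1/3446) = (49 + 4759)*(-1/3446) = 4808*(-1/3446) = -2404/1723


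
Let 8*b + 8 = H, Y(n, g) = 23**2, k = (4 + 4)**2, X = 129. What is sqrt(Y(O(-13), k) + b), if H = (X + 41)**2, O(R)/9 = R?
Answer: 91*sqrt(2)/2 ≈ 64.347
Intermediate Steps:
O(R) = 9*R
k = 64 (k = 8**2 = 64)
Y(n, g) = 529
H = 28900 (H = (129 + 41)**2 = 170**2 = 28900)
b = 7223/2 (b = -1 + (1/8)*28900 = -1 + 7225/2 = 7223/2 ≈ 3611.5)
sqrt(Y(O(-13), k) + b) = sqrt(529 + 7223/2) = sqrt(8281/2) = 91*sqrt(2)/2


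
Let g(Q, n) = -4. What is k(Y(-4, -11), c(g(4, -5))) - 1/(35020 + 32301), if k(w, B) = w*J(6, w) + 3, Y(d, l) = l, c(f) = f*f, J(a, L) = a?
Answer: -4241224/67321 ≈ -63.000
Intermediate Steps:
c(f) = f²
k(w, B) = 3 + 6*w (k(w, B) = w*6 + 3 = 6*w + 3 = 3 + 6*w)
k(Y(-4, -11), c(g(4, -5))) - 1/(35020 + 32301) = (3 + 6*(-11)) - 1/(35020 + 32301) = (3 - 66) - 1/67321 = -63 - 1*1/67321 = -63 - 1/67321 = -4241224/67321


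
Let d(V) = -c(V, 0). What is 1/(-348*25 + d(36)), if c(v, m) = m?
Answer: -1/8700 ≈ -0.00011494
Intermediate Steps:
d(V) = 0 (d(V) = -1*0 = 0)
1/(-348*25 + d(36)) = 1/(-348*25 + 0) = 1/(-8700 + 0) = 1/(-8700) = -1/8700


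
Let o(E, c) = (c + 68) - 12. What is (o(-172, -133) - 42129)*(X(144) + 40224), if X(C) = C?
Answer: -1703771808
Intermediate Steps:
o(E, c) = 56 + c (o(E, c) = (68 + c) - 12 = 56 + c)
(o(-172, -133) - 42129)*(X(144) + 40224) = ((56 - 133) - 42129)*(144 + 40224) = (-77 - 42129)*40368 = -42206*40368 = -1703771808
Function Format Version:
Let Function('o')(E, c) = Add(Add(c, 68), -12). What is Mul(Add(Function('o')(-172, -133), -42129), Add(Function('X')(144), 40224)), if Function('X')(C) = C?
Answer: -1703771808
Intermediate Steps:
Function('o')(E, c) = Add(56, c) (Function('o')(E, c) = Add(Add(68, c), -12) = Add(56, c))
Mul(Add(Function('o')(-172, -133), -42129), Add(Function('X')(144), 40224)) = Mul(Add(Add(56, -133), -42129), Add(144, 40224)) = Mul(Add(-77, -42129), 40368) = Mul(-42206, 40368) = -1703771808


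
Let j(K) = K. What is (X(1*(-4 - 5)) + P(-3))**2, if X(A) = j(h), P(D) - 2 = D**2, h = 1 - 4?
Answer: 64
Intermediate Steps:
h = -3
P(D) = 2 + D**2
X(A) = -3
(X(1*(-4 - 5)) + P(-3))**2 = (-3 + (2 + (-3)**2))**2 = (-3 + (2 + 9))**2 = (-3 + 11)**2 = 8**2 = 64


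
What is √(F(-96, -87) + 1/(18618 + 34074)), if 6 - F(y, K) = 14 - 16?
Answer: √5552906901/26346 ≈ 2.8284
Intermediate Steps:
F(y, K) = 8 (F(y, K) = 6 - (14 - 16) = 6 - 1*(-2) = 6 + 2 = 8)
√(F(-96, -87) + 1/(18618 + 34074)) = √(8 + 1/(18618 + 34074)) = √(8 + 1/52692) = √(421537/52692) = √5552906901/26346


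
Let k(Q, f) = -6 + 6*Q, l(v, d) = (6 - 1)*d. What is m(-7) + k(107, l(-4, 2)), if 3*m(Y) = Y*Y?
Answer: 1957/3 ≈ 652.33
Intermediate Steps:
l(v, d) = 5*d
m(Y) = Y**2/3 (m(Y) = (Y*Y)/3 = Y**2/3)
m(-7) + k(107, l(-4, 2)) = (1/3)*(-7)**2 + (-6 + 6*107) = (1/3)*49 + (-6 + 642) = 49/3 + 636 = 1957/3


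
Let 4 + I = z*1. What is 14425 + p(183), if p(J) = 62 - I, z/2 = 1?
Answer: 14489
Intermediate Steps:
z = 2 (z = 2*1 = 2)
I = -2 (I = -4 + 2*1 = -4 + 2 = -2)
p(J) = 64 (p(J) = 62 - 1*(-2) = 62 + 2 = 64)
14425 + p(183) = 14425 + 64 = 14489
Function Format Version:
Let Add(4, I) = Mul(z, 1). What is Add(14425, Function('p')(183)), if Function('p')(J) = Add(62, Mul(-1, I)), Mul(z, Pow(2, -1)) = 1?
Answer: 14489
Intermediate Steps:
z = 2 (z = Mul(2, 1) = 2)
I = -2 (I = Add(-4, Mul(2, 1)) = Add(-4, 2) = -2)
Function('p')(J) = 64 (Function('p')(J) = Add(62, Mul(-1, -2)) = Add(62, 2) = 64)
Add(14425, Function('p')(183)) = Add(14425, 64) = 14489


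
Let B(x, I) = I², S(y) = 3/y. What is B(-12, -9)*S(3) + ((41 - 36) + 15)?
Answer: 101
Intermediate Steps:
B(-12, -9)*S(3) + ((41 - 36) + 15) = (-9)²*(3/3) + ((41 - 36) + 15) = 81*(3*(⅓)) + (5 + 15) = 81*1 + 20 = 81 + 20 = 101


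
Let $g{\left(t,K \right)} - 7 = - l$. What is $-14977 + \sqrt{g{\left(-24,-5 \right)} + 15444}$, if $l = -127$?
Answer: $-14977 + \sqrt{15578} \approx -14852.0$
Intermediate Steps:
$g{\left(t,K \right)} = 134$ ($g{\left(t,K \right)} = 7 - -127 = 7 + 127 = 134$)
$-14977 + \sqrt{g{\left(-24,-5 \right)} + 15444} = -14977 + \sqrt{134 + 15444} = -14977 + \sqrt{15578}$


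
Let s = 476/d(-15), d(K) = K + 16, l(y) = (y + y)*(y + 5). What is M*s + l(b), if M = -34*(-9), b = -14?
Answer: 145908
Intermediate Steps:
l(y) = 2*y*(5 + y) (l(y) = (2*y)*(5 + y) = 2*y*(5 + y))
d(K) = 16 + K
s = 476 (s = 476/(16 - 15) = 476/1 = 476*1 = 476)
M = 306
M*s + l(b) = 306*476 + 2*(-14)*(5 - 14) = 145656 + 2*(-14)*(-9) = 145656 + 252 = 145908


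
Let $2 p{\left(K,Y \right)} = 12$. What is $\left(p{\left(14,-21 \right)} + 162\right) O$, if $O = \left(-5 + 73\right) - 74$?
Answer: $-1008$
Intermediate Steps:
$O = -6$ ($O = 68 - 74 = -6$)
$p{\left(K,Y \right)} = 6$ ($p{\left(K,Y \right)} = \frac{1}{2} \cdot 12 = 6$)
$\left(p{\left(14,-21 \right)} + 162\right) O = \left(6 + 162\right) \left(-6\right) = 168 \left(-6\right) = -1008$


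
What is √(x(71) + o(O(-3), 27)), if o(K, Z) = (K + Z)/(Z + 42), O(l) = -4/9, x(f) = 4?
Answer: √187887/207 ≈ 2.0940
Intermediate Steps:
O(l) = -4/9 (O(l) = -4*⅑ = -4/9)
o(K, Z) = (K + Z)/(42 + Z)
√(x(71) + o(O(-3), 27)) = √(4 + (-4/9 + 27)/(42 + 27)) = √(4 + (239/9)/69) = √(4 + (1/69)*(239/9)) = √(4 + 239/621) = √(2723/621) = √187887/207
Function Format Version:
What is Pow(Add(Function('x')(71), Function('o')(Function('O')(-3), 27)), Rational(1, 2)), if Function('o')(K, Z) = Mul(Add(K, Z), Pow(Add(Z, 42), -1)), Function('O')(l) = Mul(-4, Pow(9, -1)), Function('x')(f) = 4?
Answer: Mul(Rational(1, 207), Pow(187887, Rational(1, 2))) ≈ 2.0940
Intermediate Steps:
Function('O')(l) = Rational(-4, 9) (Function('O')(l) = Mul(-4, Rational(1, 9)) = Rational(-4, 9))
Function('o')(K, Z) = Mul(Pow(Add(42, Z), -1), Add(K, Z)) (Function('o')(K, Z) = Mul(Add(K, Z), Pow(Add(42, Z), -1)) = Mul(Pow(Add(42, Z), -1), Add(K, Z)))
Pow(Add(Function('x')(71), Function('o')(Function('O')(-3), 27)), Rational(1, 2)) = Pow(Add(4, Mul(Pow(Add(42, 27), -1), Add(Rational(-4, 9), 27))), Rational(1, 2)) = Pow(Add(4, Mul(Pow(69, -1), Rational(239, 9))), Rational(1, 2)) = Pow(Add(4, Mul(Rational(1, 69), Rational(239, 9))), Rational(1, 2)) = Pow(Add(4, Rational(239, 621)), Rational(1, 2)) = Pow(Rational(2723, 621), Rational(1, 2)) = Mul(Rational(1, 207), Pow(187887, Rational(1, 2)))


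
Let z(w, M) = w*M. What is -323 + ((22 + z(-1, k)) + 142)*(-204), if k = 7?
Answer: -32351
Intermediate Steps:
z(w, M) = M*w
-323 + ((22 + z(-1, k)) + 142)*(-204) = -323 + ((22 + 7*(-1)) + 142)*(-204) = -323 + ((22 - 7) + 142)*(-204) = -323 + (15 + 142)*(-204) = -323 + 157*(-204) = -323 - 32028 = -32351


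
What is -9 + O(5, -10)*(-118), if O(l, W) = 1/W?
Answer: 14/5 ≈ 2.8000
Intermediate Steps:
O(l, W) = 1/W
-9 + O(5, -10)*(-118) = -9 - 118/(-10) = -9 - ⅒*(-118) = -9 + 59/5 = 14/5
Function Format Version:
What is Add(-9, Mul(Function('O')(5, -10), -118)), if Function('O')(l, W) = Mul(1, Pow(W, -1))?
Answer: Rational(14, 5) ≈ 2.8000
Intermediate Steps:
Function('O')(l, W) = Pow(W, -1)
Add(-9, Mul(Function('O')(5, -10), -118)) = Add(-9, Mul(Pow(-10, -1), -118)) = Add(-9, Mul(Rational(-1, 10), -118)) = Add(-9, Rational(59, 5)) = Rational(14, 5)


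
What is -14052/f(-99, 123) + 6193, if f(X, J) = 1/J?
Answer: -1722203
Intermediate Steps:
-14052/f(-99, 123) + 6193 = -14052/(1/123) + 6193 = -14052/1/123 + 6193 = -14052*123 + 6193 = -1728396 + 6193 = -1722203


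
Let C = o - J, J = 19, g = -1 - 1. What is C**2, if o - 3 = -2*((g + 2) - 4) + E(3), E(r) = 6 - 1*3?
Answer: 25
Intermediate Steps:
E(r) = 3 (E(r) = 6 - 3 = 3)
g = -2
o = 14 (o = 3 + (-2*((-2 + 2) - 4) + 3) = 3 + (-2*(0 - 4) + 3) = 3 + (-2*(-4) + 3) = 3 + (8 + 3) = 3 + 11 = 14)
C = -5 (C = 14 - 1*19 = 14 - 19 = -5)
C**2 = (-5)**2 = 25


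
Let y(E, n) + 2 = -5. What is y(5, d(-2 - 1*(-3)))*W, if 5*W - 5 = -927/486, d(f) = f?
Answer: -1169/270 ≈ -4.3296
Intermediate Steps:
y(E, n) = -7 (y(E, n) = -2 - 5 = -7)
W = 167/270 (W = 1 + (-927/486)/5 = 1 + (-927*1/486)/5 = 1 + (⅕)*(-103/54) = 1 - 103/270 = 167/270 ≈ 0.61852)
y(5, d(-2 - 1*(-3)))*W = -7*167/270 = -1169/270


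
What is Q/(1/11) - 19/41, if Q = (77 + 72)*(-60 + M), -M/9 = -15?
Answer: 5039906/41 ≈ 1.2292e+5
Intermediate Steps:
M = 135 (M = -9*(-15) = 135)
Q = 11175 (Q = (77 + 72)*(-60 + 135) = 149*75 = 11175)
Q/(1/11) - 19/41 = 11175/(1/11) - 19/41 = 11175/(1/11) - 19*1/41 = 11175*11 - 19/41 = 122925 - 19/41 = 5039906/41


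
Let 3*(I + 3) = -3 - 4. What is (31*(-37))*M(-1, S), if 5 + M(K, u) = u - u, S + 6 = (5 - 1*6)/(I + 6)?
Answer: 5735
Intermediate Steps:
I = -16/3 (I = -3 + (-3 - 4)/3 = -3 + (⅓)*(-7) = -3 - 7/3 = -16/3 ≈ -5.3333)
S = -15/2 (S = -6 + (5 - 1*6)/(-16/3 + 6) = -6 + (5 - 6)/(⅔) = -6 - 1*3/2 = -6 - 3/2 = -15/2 ≈ -7.5000)
M(K, u) = -5 (M(K, u) = -5 + (u - u) = -5 + 0 = -5)
(31*(-37))*M(-1, S) = (31*(-37))*(-5) = -1147*(-5) = 5735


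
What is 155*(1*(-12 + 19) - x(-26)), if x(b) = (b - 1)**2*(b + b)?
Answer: 5876825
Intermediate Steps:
x(b) = 2*b*(-1 + b)**2 (x(b) = (-1 + b)**2*(2*b) = 2*b*(-1 + b)**2)
155*(1*(-12 + 19) - x(-26)) = 155*(1*(-12 + 19) - 2*(-26)*(-1 - 26)**2) = 155*(1*7 - 2*(-26)*(-27)**2) = 155*(7 - 2*(-26)*729) = 155*(7 - 1*(-37908)) = 155*(7 + 37908) = 155*37915 = 5876825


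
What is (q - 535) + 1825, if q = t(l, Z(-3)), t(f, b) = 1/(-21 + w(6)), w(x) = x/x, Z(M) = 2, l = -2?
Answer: 25799/20 ≈ 1289.9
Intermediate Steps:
w(x) = 1
t(f, b) = -1/20 (t(f, b) = 1/(-21 + 1) = 1/(-20) = -1/20)
q = -1/20 ≈ -0.050000
(q - 535) + 1825 = (-1/20 - 535) + 1825 = -10701/20 + 1825 = 25799/20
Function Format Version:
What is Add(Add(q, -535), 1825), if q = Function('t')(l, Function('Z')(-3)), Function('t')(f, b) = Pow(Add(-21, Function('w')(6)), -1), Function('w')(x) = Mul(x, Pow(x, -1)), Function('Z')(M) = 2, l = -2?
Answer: Rational(25799, 20) ≈ 1289.9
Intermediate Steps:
Function('w')(x) = 1
Function('t')(f, b) = Rational(-1, 20) (Function('t')(f, b) = Pow(Add(-21, 1), -1) = Pow(-20, -1) = Rational(-1, 20))
q = Rational(-1, 20) ≈ -0.050000
Add(Add(q, -535), 1825) = Add(Add(Rational(-1, 20), -535), 1825) = Add(Rational(-10701, 20), 1825) = Rational(25799, 20)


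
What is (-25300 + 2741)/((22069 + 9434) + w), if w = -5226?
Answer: -22559/26277 ≈ -0.85851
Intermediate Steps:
(-25300 + 2741)/((22069 + 9434) + w) = (-25300 + 2741)/((22069 + 9434) - 5226) = -22559/(31503 - 5226) = -22559/26277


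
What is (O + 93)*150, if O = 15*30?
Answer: 81450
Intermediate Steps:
O = 450
(O + 93)*150 = (450 + 93)*150 = 543*150 = 81450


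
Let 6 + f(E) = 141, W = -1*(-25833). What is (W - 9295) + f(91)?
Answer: 16673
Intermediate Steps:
W = 25833
f(E) = 135 (f(E) = -6 + 141 = 135)
(W - 9295) + f(91) = (25833 - 9295) + 135 = 16538 + 135 = 16673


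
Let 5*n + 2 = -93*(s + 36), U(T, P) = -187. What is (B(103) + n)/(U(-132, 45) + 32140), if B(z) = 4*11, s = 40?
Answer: -1370/31953 ≈ -0.042875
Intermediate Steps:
B(z) = 44
n = -1414 (n = -⅖ + (-93*(40 + 36))/5 = -⅖ + (-93*76)/5 = -⅖ + (⅕)*(-7068) = -⅖ - 7068/5 = -1414)
(B(103) + n)/(U(-132, 45) + 32140) = (44 - 1414)/(-187 + 32140) = -1370/31953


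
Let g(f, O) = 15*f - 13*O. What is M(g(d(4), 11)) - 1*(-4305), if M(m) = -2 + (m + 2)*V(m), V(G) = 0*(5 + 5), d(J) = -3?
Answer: 4303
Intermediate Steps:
V(G) = 0 (V(G) = 0*10 = 0)
g(f, O) = -13*O + 15*f
M(m) = -2 (M(m) = -2 + (m + 2)*0 = -2 + (2 + m)*0 = -2 + 0 = -2)
M(g(d(4), 11)) - 1*(-4305) = -2 - 1*(-4305) = -2 + 4305 = 4303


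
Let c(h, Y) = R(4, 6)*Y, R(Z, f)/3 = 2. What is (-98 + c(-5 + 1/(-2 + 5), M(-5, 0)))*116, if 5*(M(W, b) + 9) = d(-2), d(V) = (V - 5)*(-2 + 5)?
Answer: -102776/5 ≈ -20555.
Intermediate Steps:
d(V) = -15 + 3*V (d(V) = (-5 + V)*3 = -15 + 3*V)
M(W, b) = -66/5 (M(W, b) = -9 + (-15 + 3*(-2))/5 = -9 + (-15 - 6)/5 = -9 + (⅕)*(-21) = -9 - 21/5 = -66/5)
R(Z, f) = 6 (R(Z, f) = 3*2 = 6)
c(h, Y) = 6*Y
(-98 + c(-5 + 1/(-2 + 5), M(-5, 0)))*116 = (-98 + 6*(-66/5))*116 = (-98 - 396/5)*116 = -886/5*116 = -102776/5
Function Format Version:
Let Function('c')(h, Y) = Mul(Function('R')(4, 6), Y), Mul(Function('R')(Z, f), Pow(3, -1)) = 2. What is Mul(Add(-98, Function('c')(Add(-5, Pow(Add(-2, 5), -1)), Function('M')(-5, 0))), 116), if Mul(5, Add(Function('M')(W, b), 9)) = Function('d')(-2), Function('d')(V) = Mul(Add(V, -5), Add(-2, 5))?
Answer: Rational(-102776, 5) ≈ -20555.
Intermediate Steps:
Function('d')(V) = Add(-15, Mul(3, V)) (Function('d')(V) = Mul(Add(-5, V), 3) = Add(-15, Mul(3, V)))
Function('M')(W, b) = Rational(-66, 5) (Function('M')(W, b) = Add(-9, Mul(Rational(1, 5), Add(-15, Mul(3, -2)))) = Add(-9, Mul(Rational(1, 5), Add(-15, -6))) = Add(-9, Mul(Rational(1, 5), -21)) = Add(-9, Rational(-21, 5)) = Rational(-66, 5))
Function('R')(Z, f) = 6 (Function('R')(Z, f) = Mul(3, 2) = 6)
Function('c')(h, Y) = Mul(6, Y)
Mul(Add(-98, Function('c')(Add(-5, Pow(Add(-2, 5), -1)), Function('M')(-5, 0))), 116) = Mul(Add(-98, Mul(6, Rational(-66, 5))), 116) = Mul(Add(-98, Rational(-396, 5)), 116) = Mul(Rational(-886, 5), 116) = Rational(-102776, 5)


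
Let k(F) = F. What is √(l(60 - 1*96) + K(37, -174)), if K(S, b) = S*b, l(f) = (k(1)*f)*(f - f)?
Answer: I*√6438 ≈ 80.237*I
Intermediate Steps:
l(f) = 0 (l(f) = (1*f)*(f - f) = f*0 = 0)
√(l(60 - 1*96) + K(37, -174)) = √(0 + 37*(-174)) = √(0 - 6438) = √(-6438) = I*√6438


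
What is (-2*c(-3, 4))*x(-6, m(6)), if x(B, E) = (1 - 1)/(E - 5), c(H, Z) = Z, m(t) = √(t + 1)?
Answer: 0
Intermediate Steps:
m(t) = √(1 + t)
x(B, E) = 0 (x(B, E) = 0/(-5 + E) = 0)
(-2*c(-3, 4))*x(-6, m(6)) = -2*4*0 = -8*0 = 0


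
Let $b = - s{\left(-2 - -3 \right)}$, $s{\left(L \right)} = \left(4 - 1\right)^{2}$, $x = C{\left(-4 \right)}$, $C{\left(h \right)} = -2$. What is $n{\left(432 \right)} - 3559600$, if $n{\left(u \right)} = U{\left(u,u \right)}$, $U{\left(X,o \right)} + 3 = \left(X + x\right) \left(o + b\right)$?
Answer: $-3377713$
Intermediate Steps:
$x = -2$
$s{\left(L \right)} = 9$ ($s{\left(L \right)} = 3^{2} = 9$)
$b = -9$ ($b = \left(-1\right) 9 = -9$)
$U{\left(X,o \right)} = -3 + \left(-9 + o\right) \left(-2 + X\right)$ ($U{\left(X,o \right)} = -3 + \left(X - 2\right) \left(o - 9\right) = -3 + \left(-2 + X\right) \left(-9 + o\right) = -3 + \left(-9 + o\right) \left(-2 + X\right)$)
$n{\left(u \right)} = 15 + u^{2} - 11 u$ ($n{\left(u \right)} = 15 - 9 u - 2 u + u u = 15 - 9 u - 2 u + u^{2} = 15 + u^{2} - 11 u$)
$n{\left(432 \right)} - 3559600 = \left(15 + 432^{2} - 4752\right) - 3559600 = \left(15 + 186624 - 4752\right) - 3559600 = 181887 - 3559600 = -3377713$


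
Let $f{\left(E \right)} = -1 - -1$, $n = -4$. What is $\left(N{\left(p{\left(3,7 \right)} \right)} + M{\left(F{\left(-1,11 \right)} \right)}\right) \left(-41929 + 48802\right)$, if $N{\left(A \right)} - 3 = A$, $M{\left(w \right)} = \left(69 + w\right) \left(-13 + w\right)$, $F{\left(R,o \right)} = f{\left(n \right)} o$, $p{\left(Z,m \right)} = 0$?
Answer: $-6144462$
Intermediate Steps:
$f{\left(E \right)} = 0$ ($f{\left(E \right)} = -1 + 1 = 0$)
$F{\left(R,o \right)} = 0$ ($F{\left(R,o \right)} = 0 o = 0$)
$M{\left(w \right)} = \left(-13 + w\right) \left(69 + w\right)$
$N{\left(A \right)} = 3 + A$
$\left(N{\left(p{\left(3,7 \right)} \right)} + M{\left(F{\left(-1,11 \right)} \right)}\right) \left(-41929 + 48802\right) = \left(\left(3 + 0\right) + \left(-897 + 0^{2} + 56 \cdot 0\right)\right) \left(-41929 + 48802\right) = \left(3 + \left(-897 + 0 + 0\right)\right) 6873 = \left(3 - 897\right) 6873 = \left(-894\right) 6873 = -6144462$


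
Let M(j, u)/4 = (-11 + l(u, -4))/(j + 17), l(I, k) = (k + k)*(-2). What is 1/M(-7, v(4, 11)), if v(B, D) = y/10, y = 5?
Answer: ½ ≈ 0.50000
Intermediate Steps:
v(B, D) = ½ (v(B, D) = 5/10 = 5*(⅒) = ½)
l(I, k) = -4*k (l(I, k) = (2*k)*(-2) = -4*k)
M(j, u) = 20/(17 + j) (M(j, u) = 4*((-11 - 4*(-4))/(j + 17)) = 4*((-11 + 16)/(17 + j)) = 4*(5/(17 + j)) = 20/(17 + j))
1/M(-7, v(4, 11)) = 1/(20/(17 - 7)) = 1/(20/10) = 1/(20*(⅒)) = 1/2 = ½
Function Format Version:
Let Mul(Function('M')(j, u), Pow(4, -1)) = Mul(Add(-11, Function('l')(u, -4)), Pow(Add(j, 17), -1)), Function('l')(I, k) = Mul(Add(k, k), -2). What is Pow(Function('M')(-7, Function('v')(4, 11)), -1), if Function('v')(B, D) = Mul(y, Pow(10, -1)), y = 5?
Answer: Rational(1, 2) ≈ 0.50000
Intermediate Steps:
Function('v')(B, D) = Rational(1, 2) (Function('v')(B, D) = Mul(5, Pow(10, -1)) = Mul(5, Rational(1, 10)) = Rational(1, 2))
Function('l')(I, k) = Mul(-4, k) (Function('l')(I, k) = Mul(Mul(2, k), -2) = Mul(-4, k))
Function('M')(j, u) = Mul(20, Pow(Add(17, j), -1)) (Function('M')(j, u) = Mul(4, Mul(Add(-11, Mul(-4, -4)), Pow(Add(j, 17), -1))) = Mul(4, Mul(Add(-11, 16), Pow(Add(17, j), -1))) = Mul(4, Mul(5, Pow(Add(17, j), -1))) = Mul(20, Pow(Add(17, j), -1)))
Pow(Function('M')(-7, Function('v')(4, 11)), -1) = Pow(Mul(20, Pow(Add(17, -7), -1)), -1) = Pow(Mul(20, Pow(10, -1)), -1) = Pow(Mul(20, Rational(1, 10)), -1) = Pow(2, -1) = Rational(1, 2)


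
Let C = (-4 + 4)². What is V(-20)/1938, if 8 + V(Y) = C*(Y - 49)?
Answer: -4/969 ≈ -0.0041280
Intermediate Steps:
C = 0 (C = 0² = 0)
V(Y) = -8 (V(Y) = -8 + 0*(Y - 49) = -8 + 0*(-49 + Y) = -8 + 0 = -8)
V(-20)/1938 = -8/1938 = -8*1/1938 = -4/969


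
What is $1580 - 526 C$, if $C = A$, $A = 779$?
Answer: $-408174$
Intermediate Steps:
$C = 779$
$1580 - 526 C = 1580 - 409754 = -408174$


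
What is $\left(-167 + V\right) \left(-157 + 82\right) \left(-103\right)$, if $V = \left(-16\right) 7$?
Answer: $-2155275$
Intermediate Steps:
$V = -112$
$\left(-167 + V\right) \left(-157 + 82\right) \left(-103\right) = \left(-167 - 112\right) \left(-157 + 82\right) \left(-103\right) = \left(-279\right) \left(-75\right) \left(-103\right) = 20925 \left(-103\right) = -2155275$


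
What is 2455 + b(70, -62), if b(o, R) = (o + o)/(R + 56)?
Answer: 7295/3 ≈ 2431.7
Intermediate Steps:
b(o, R) = 2*o/(56 + R) (b(o, R) = (2*o)/(56 + R) = 2*o/(56 + R))
2455 + b(70, -62) = 2455 + 2*70/(56 - 62) = 2455 + 2*70/(-6) = 2455 + 2*70*(-1/6) = 2455 - 70/3 = 7295/3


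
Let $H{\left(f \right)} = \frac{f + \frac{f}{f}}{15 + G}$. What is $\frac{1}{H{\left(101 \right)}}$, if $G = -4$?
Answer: $\frac{11}{102} \approx 0.10784$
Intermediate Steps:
$H{\left(f \right)} = \frac{1}{11} + \frac{f}{11}$ ($H{\left(f \right)} = \frac{f + \frac{f}{f}}{15 - 4} = \frac{f + 1}{11} = \left(1 + f\right) \frac{1}{11} = \frac{1}{11} + \frac{f}{11}$)
$\frac{1}{H{\left(101 \right)}} = \frac{1}{\frac{1}{11} + \frac{1}{11} \cdot 101} = \frac{1}{\frac{1}{11} + \frac{101}{11}} = \frac{1}{\frac{102}{11}} = \frac{11}{102}$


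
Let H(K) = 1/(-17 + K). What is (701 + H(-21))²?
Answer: 709529769/1444 ≈ 4.9136e+5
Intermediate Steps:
(701 + H(-21))² = (701 + 1/(-17 - 21))² = (701 + 1/(-38))² = (701 - 1/38)² = (26637/38)² = 709529769/1444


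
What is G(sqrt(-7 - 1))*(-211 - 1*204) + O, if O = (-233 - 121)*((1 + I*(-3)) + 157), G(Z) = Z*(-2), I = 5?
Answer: -50622 + 1660*I*sqrt(2) ≈ -50622.0 + 2347.6*I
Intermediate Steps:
G(Z) = -2*Z
O = -50622 (O = (-233 - 121)*((1 + 5*(-3)) + 157) = -354*((1 - 15) + 157) = -354*(-14 + 157) = -354*143 = -50622)
G(sqrt(-7 - 1))*(-211 - 1*204) + O = (-2*sqrt(-7 - 1))*(-211 - 1*204) - 50622 = (-4*I*sqrt(2))*(-211 - 204) - 50622 = -4*I*sqrt(2)*(-415) - 50622 = 1660*I*sqrt(2) - 50622 = -50622 + 1660*I*sqrt(2)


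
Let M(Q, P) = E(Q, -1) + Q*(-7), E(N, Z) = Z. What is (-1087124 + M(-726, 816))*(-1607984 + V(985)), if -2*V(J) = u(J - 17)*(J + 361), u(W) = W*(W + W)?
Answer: 1366449657834384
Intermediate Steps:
M(Q, P) = -1 - 7*Q (M(Q, P) = -1 + Q*(-7) = -1 - 7*Q)
u(W) = 2*W**2 (u(W) = W*(2*W) = 2*W**2)
V(J) = -(-17 + J)**2*(361 + J) (V(J) = -2*(J - 17)**2*(J + 361)/2 = -2*(-17 + J)**2*(361 + J)/2 = -(-17 + J)**2*(361 + J))
(-1087124 + M(-726, 816))*(-1607984 + V(985)) = (-1087124 + (-1 - 7*(-726)))*(-1607984 + (-17 + 985)**2*(-361 - 1*985)) = (-1087124 + (-1 + 5082))*(-1607984 + 968**2*(-361 - 985)) = (-1087124 + 5081)*(-1607984 + 937024*(-1346)) = -1082043*(-1607984 - 1261234304) = -1082043*(-1262842288) = 1366449657834384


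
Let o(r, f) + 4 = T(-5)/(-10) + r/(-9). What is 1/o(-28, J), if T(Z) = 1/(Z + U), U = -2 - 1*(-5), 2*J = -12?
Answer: -180/151 ≈ -1.1921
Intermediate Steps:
J = -6 (J = (1/2)*(-12) = -6)
U = 3 (U = -2 + 5 = 3)
T(Z) = 1/(3 + Z) (T(Z) = 1/(Z + 3) = 1/(3 + Z))
o(r, f) = -79/20 - r/9 (o(r, f) = -4 + (1/((3 - 5)*(-10)) + r/(-9)) = -4 + (-1/10/(-2) + r*(-1/9)) = -4 + (-1/2*(-1/10) - r/9) = -4 + (1/20 - r/9) = -79/20 - r/9)
1/o(-28, J) = 1/(-79/20 - 1/9*(-28)) = 1/(-79/20 + 28/9) = 1/(-151/180) = -180/151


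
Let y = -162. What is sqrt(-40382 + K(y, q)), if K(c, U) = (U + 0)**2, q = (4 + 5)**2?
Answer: I*sqrt(33821) ≈ 183.9*I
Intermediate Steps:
q = 81 (q = 9**2 = 81)
K(c, U) = U**2
sqrt(-40382 + K(y, q)) = sqrt(-40382 + 81**2) = sqrt(-40382 + 6561) = sqrt(-33821) = I*sqrt(33821)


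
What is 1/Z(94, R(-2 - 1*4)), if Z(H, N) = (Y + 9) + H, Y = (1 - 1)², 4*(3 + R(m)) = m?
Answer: 1/103 ≈ 0.0097087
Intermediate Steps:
R(m) = -3 + m/4
Y = 0 (Y = 0² = 0)
Z(H, N) = 9 + H (Z(H, N) = (0 + 9) + H = 9 + H)
1/Z(94, R(-2 - 1*4)) = 1/(9 + 94) = 1/103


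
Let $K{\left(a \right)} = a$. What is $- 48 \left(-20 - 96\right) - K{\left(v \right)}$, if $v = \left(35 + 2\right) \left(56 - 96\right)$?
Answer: $7048$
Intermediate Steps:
$v = -1480$ ($v = 37 \left(-40\right) = -1480$)
$- 48 \left(-20 - 96\right) - K{\left(v \right)} = - 48 \left(-20 - 96\right) - -1480 = \left(-48\right) \left(-116\right) + 1480 = 5568 + 1480 = 7048$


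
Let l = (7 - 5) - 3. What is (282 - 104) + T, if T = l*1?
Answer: 177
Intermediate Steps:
l = -1 (l = 2 - 3 = -1)
T = -1 (T = -1*1 = -1)
(282 - 104) + T = (282 - 104) - 1 = 178 - 1 = 177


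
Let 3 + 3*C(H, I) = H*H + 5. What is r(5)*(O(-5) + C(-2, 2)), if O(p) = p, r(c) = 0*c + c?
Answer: -15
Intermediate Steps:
C(H, I) = ⅔ + H²/3 (C(H, I) = -1 + (H*H + 5)/3 = -1 + (H² + 5)/3 = -1 + (5 + H²)/3 = -1 + (5/3 + H²/3) = ⅔ + H²/3)
r(c) = c (r(c) = 0 + c = c)
r(5)*(O(-5) + C(-2, 2)) = 5*(-5 + (⅔ + (⅓)*(-2)²)) = 5*(-5 + (⅔ + (⅓)*4)) = 5*(-5 + (⅔ + 4/3)) = 5*(-5 + 2) = 5*(-3) = -15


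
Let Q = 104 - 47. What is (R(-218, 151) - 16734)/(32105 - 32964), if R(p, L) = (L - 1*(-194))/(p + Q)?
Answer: 117153/6013 ≈ 19.483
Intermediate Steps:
Q = 57
R(p, L) = (194 + L)/(57 + p) (R(p, L) = (L - 1*(-194))/(p + 57) = (L + 194)/(57 + p) = (194 + L)/(57 + p))
(R(-218, 151) - 16734)/(32105 - 32964) = ((194 + 151)/(57 - 218) - 16734)/(32105 - 32964) = (345/(-161) - 16734)/(-859) = (-1/161*345 - 16734)*(-1/859) = (-15/7 - 16734)*(-1/859) = -117153/7*(-1/859) = 117153/6013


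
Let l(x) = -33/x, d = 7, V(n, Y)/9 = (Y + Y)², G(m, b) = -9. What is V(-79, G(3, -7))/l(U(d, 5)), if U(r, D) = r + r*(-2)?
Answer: 6804/11 ≈ 618.54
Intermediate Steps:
V(n, Y) = 36*Y² (V(n, Y) = 9*(Y + Y)² = 9*(2*Y)² = 9*(4*Y²) = 36*Y²)
U(r, D) = -r (U(r, D) = r - 2*r = -r)
V(-79, G(3, -7))/l(U(d, 5)) = (36*(-9)²)/((-33/((-1*7)))) = (36*81)/((-33/(-7))) = 2916/((-33*(-⅐))) = 2916/(33/7) = 2916*(7/33) = 6804/11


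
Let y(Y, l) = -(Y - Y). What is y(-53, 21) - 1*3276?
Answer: -3276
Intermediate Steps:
y(Y, l) = 0 (y(Y, l) = -1*0 = 0)
y(-53, 21) - 1*3276 = 0 - 1*3276 = 0 - 3276 = -3276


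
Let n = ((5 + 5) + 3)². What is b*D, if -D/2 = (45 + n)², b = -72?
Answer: 6594624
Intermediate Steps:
n = 169 (n = (10 + 3)² = 13² = 169)
D = -91592 (D = -2*(45 + 169)² = -2*214² = -2*45796 = -91592)
b*D = -72*(-91592) = 6594624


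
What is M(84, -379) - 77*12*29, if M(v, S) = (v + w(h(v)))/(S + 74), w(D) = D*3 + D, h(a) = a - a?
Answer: -8172864/305 ≈ -26796.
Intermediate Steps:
h(a) = 0
w(D) = 4*D (w(D) = 3*D + D = 4*D)
M(v, S) = v/(74 + S) (M(v, S) = (v + 4*0)/(S + 74) = (v + 0)/(74 + S) = v/(74 + S))
M(84, -379) - 77*12*29 = 84/(74 - 379) - 77*12*29 = 84/(-305) - 924*29 = 84*(-1/305) - 26796 = -84/305 - 26796 = -8172864/305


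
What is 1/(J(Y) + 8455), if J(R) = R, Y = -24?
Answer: 1/8431 ≈ 0.00011861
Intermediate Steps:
1/(J(Y) + 8455) = 1/(-24 + 8455) = 1/8431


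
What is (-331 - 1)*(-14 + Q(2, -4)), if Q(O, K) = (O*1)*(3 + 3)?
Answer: 664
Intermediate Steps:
Q(O, K) = 6*O (Q(O, K) = O*6 = 6*O)
(-331 - 1)*(-14 + Q(2, -4)) = (-331 - 1)*(-14 + 6*2) = -332*(-14 + 12) = -332*(-2) = 664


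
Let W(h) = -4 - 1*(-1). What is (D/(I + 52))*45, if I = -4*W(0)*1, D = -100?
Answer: -1125/16 ≈ -70.313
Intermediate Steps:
W(h) = -3 (W(h) = -4 + 1 = -3)
I = 12 (I = -4*(-3)*1 = 12*1 = 12)
(D/(I + 52))*45 = -100/(12 + 52)*45 = -100/64*45 = -100*1/64*45 = -25/16*45 = -1125/16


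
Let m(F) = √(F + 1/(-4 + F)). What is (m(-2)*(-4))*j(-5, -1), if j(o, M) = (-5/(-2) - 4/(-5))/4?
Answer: -11*I*√78/20 ≈ -4.8575*I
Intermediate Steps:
j(o, M) = 33/40 (j(o, M) = (-5*(-½) - 4*(-⅕))*(¼) = (5/2 + ⅘)*(¼) = (33/10)*(¼) = 33/40)
(m(-2)*(-4))*j(-5, -1) = (√((1 - 2*(-4 - 2))/(-4 - 2))*(-4))*(33/40) = (√((1 - 2*(-6))/(-6))*(-4))*(33/40) = (√(-(1 + 12)/6)*(-4))*(33/40) = (√(-⅙*13)*(-4))*(33/40) = (√(-13/6)*(-4))*(33/40) = ((I*√78/6)*(-4))*(33/40) = -2*I*√78/3*(33/40) = -11*I*√78/20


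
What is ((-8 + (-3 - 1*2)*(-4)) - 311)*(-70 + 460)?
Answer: -116610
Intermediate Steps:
((-8 + (-3 - 1*2)*(-4)) - 311)*(-70 + 460) = ((-8 + (-3 - 2)*(-4)) - 311)*390 = ((-8 - 5*(-4)) - 311)*390 = ((-8 + 20) - 311)*390 = (12 - 311)*390 = -299*390 = -116610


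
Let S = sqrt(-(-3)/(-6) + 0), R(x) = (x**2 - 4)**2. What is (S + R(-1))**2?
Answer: (18 + I*sqrt(2))**2/4 ≈ 80.5 + 12.728*I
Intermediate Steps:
R(x) = (-4 + x**2)**2
S = I*sqrt(2)/2 (S = sqrt(-(-3)*(-1)/6 + 0) = sqrt(-1*1/2 + 0) = sqrt(-1/2 + 0) = sqrt(-1/2) = I*sqrt(2)/2 ≈ 0.70711*I)
(S + R(-1))**2 = (I*sqrt(2)/2 + (-4 + (-1)**2)**2)**2 = (I*sqrt(2)/2 + (-4 + 1)**2)**2 = (I*sqrt(2)/2 + (-3)**2)**2 = (I*sqrt(2)/2 + 9)**2 = (9 + I*sqrt(2)/2)**2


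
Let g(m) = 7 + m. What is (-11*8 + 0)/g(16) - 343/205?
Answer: -25929/4715 ≈ -5.4993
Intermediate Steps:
(-11*8 + 0)/g(16) - 343/205 = (-11*8 + 0)/(7 + 16) - 343/205 = (-88 + 0)/23 - 343*1/205 = -88*1/23 - 343/205 = -88/23 - 343/205 = -25929/4715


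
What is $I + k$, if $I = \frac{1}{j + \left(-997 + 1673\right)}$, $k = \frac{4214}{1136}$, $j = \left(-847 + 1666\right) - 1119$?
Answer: $\frac{24775}{6674} \approx 3.7122$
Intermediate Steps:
$j = -300$ ($j = 819 - 1119 = -300$)
$k = \frac{2107}{568}$ ($k = 4214 \cdot \frac{1}{1136} = \frac{2107}{568} \approx 3.7095$)
$I = \frac{1}{376}$ ($I = \frac{1}{-300 + \left(-997 + 1673\right)} = \frac{1}{-300 + 676} = \frac{1}{376} \approx 0.0026596$)
$I + k = \frac{1}{376} + \frac{2107}{568} = \frac{24775}{6674}$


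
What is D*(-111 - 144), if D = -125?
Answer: 31875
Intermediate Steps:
D*(-111 - 144) = -125*(-111 - 144) = -125*(-255) = 31875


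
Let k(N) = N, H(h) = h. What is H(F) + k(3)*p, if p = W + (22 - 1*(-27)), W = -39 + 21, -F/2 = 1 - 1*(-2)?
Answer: 87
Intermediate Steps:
F = -6 (F = -2*(1 - 1*(-2)) = -2*(1 + 2) = -2*3 = -6)
W = -18
p = 31 (p = -18 + (22 - 1*(-27)) = -18 + (22 + 27) = -18 + 49 = 31)
H(F) + k(3)*p = -6 + 3*31 = -6 + 93 = 87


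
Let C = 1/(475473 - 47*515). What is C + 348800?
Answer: 157402278401/451268 ≈ 3.4880e+5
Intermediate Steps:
C = 1/451268 (C = 1/(475473 - 24205) = 1/451268 ≈ 2.2160e-6)
C + 348800 = 1/451268 + 348800 = 157402278401/451268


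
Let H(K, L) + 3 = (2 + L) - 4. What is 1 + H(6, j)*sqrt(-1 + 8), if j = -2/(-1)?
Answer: 1 - 3*sqrt(7) ≈ -6.9373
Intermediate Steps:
j = 2 (j = -2*(-1) = 2)
H(K, L) = -5 + L (H(K, L) = -3 + ((2 + L) - 4) = -3 + (-2 + L) = -5 + L)
1 + H(6, j)*sqrt(-1 + 8) = 1 + (-5 + 2)*sqrt(-1 + 8) = 1 - 3*sqrt(7)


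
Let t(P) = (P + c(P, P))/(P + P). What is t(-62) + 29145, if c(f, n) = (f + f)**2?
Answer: 58043/2 ≈ 29022.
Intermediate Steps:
c(f, n) = 4*f**2 (c(f, n) = (2*f)**2 = 4*f**2)
t(P) = (P + 4*P**2)/(2*P) (t(P) = (P + 4*P**2)/(P + P) = (P + 4*P**2)/((2*P)) = (P + 4*P**2)*(1/(2*P)) = (P + 4*P**2)/(2*P))
t(-62) + 29145 = (1/2 + 2*(-62)) + 29145 = (1/2 - 124) + 29145 = -247/2 + 29145 = 58043/2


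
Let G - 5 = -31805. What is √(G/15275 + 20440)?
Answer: 4*√476869003/611 ≈ 142.96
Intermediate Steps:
G = -31800 (G = 5 - 31805 = -31800)
√(G/15275 + 20440) = √(-31800/15275 + 20440) = √(-31800*1/15275 + 20440) = √(-1272/611 + 20440) = √(12487568/611) = 4*√476869003/611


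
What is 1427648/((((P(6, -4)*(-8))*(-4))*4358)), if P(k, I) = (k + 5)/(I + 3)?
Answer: -22307/23969 ≈ -0.93066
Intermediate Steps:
P(k, I) = (5 + k)/(3 + I)
1427648/((((P(6, -4)*(-8))*(-4))*4358)) = 1427648/((((((5 + 6)/(3 - 4))*(-8))*(-4))*4358)) = 1427648/(((((11/(-1))*(-8))*(-4))*4358)) = 1427648/((((-1*11*(-8))*(-4))*4358)) = 1427648/(((-11*(-8)*(-4))*4358)) = 1427648/(((88*(-4))*4358)) = 1427648/((-352*4358)) = 1427648/(-1534016) = 1427648*(-1/1534016) = -22307/23969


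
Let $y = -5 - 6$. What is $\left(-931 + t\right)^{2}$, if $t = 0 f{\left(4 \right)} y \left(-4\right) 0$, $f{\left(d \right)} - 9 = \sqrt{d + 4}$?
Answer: $866761$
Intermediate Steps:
$f{\left(d \right)} = 9 + \sqrt{4 + d}$ ($f{\left(d \right)} = 9 + \sqrt{d + 4} = 9 + \sqrt{4 + d}$)
$y = -11$ ($y = -5 - 6 = -11$)
$t = 0$ ($t = 0 \left(9 + \sqrt{4 + 4}\right) \left(-11\right) \left(-4\right) 0 = 0 \left(9 + \sqrt{8}\right) \left(-11\right) \left(-4\right) 0 = 0 \left(9 + 2 \sqrt{2}\right) \left(-11\right) \left(-4\right) 0 = 0 \left(-11\right) \left(-4\right) 0 = 0 \left(-4\right) 0 = 0 \cdot 0 = 0$)
$\left(-931 + t\right)^{2} = \left(-931 + 0\right)^{2} = \left(-931\right)^{2} = 866761$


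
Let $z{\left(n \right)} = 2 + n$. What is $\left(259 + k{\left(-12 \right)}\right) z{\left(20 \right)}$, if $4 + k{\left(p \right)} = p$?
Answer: $5346$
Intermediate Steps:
$k{\left(p \right)} = -4 + p$
$\left(259 + k{\left(-12 \right)}\right) z{\left(20 \right)} = \left(259 - 16\right) \left(2 + 20\right) = \left(259 - 16\right) 22 = 243 \cdot 22 = 5346$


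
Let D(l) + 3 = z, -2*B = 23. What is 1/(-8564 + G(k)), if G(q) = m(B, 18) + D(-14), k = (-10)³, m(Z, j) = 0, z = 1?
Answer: -1/8566 ≈ -0.00011674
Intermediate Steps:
B = -23/2 (B = -½*23 = -23/2 ≈ -11.500)
k = -1000
D(l) = -2 (D(l) = -3 + 1 = -2)
G(q) = -2 (G(q) = 0 - 2 = -2)
1/(-8564 + G(k)) = 1/(-8564 - 2) = 1/(-8566) = -1/8566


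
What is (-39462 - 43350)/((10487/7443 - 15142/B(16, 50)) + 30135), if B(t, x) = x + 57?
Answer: -32975779806/11943982169 ≈ -2.7609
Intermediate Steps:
B(t, x) = 57 + x
(-39462 - 43350)/((10487/7443 - 15142/B(16, 50)) + 30135) = (-39462 - 43350)/((10487/7443 - 15142/(57 + 50)) + 30135) = -82812/((10487*(1/7443) - 15142/107) + 30135) = -82812/((10487/7443 - 15142*1/107) + 30135) = -82812/((10487/7443 - 15142/107) + 30135) = -82812/(-111579797/796401 + 30135) = -82812/23887964338/796401 = -82812*796401/23887964338 = -32975779806/11943982169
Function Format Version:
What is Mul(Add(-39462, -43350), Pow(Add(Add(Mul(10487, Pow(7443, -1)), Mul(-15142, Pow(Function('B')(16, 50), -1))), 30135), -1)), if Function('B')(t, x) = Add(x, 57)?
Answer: Rational(-32975779806, 11943982169) ≈ -2.7609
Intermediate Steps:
Function('B')(t, x) = Add(57, x)
Mul(Add(-39462, -43350), Pow(Add(Add(Mul(10487, Pow(7443, -1)), Mul(-15142, Pow(Function('B')(16, 50), -1))), 30135), -1)) = Mul(Add(-39462, -43350), Pow(Add(Add(Mul(10487, Pow(7443, -1)), Mul(-15142, Pow(Add(57, 50), -1))), 30135), -1)) = Mul(-82812, Pow(Add(Add(Mul(10487, Rational(1, 7443)), Mul(-15142, Pow(107, -1))), 30135), -1)) = Mul(-82812, Pow(Add(Add(Rational(10487, 7443), Mul(-15142, Rational(1, 107))), 30135), -1)) = Mul(-82812, Pow(Add(Add(Rational(10487, 7443), Rational(-15142, 107)), 30135), -1)) = Mul(-82812, Pow(Add(Rational(-111579797, 796401), 30135), -1)) = Mul(-82812, Pow(Rational(23887964338, 796401), -1)) = Mul(-82812, Rational(796401, 23887964338)) = Rational(-32975779806, 11943982169)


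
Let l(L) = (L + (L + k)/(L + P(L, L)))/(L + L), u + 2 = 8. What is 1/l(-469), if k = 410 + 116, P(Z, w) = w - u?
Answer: 885472/442793 ≈ 1.9997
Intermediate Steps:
u = 6 (u = -2 + 8 = 6)
P(Z, w) = -6 + w (P(Z, w) = w - 1*6 = w - 6 = -6 + w)
k = 526
l(L) = (L + (526 + L)/(-6 + 2*L))/(2*L) (l(L) = (L + (L + 526)/(L + (-6 + L)))/(L + L) = (L + (526 + L)/(-6 + 2*L))/((2*L)) = (L + (526 + L)/(-6 + 2*L))*(1/(2*L)) = (L + (526 + L)/(-6 + 2*L))/(2*L))
1/l(-469) = 1/((¼)*(526 - 5*(-469) + 2*(-469)²)/(-469*(-3 - 469))) = 1/((¼)*(-1/469)*(526 + 2345 + 2*219961)/(-472)) = 1/((¼)*(-1/469)*(-1/472)*(526 + 2345 + 439922)) = 1/((¼)*(-1/469)*(-1/472)*442793) = 1/(442793/885472) = 885472/442793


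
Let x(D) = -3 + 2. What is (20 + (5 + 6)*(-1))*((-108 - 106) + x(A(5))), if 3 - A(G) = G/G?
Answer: -1935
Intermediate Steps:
A(G) = 2 (A(G) = 3 - G/G = 3 - 1*1 = 3 - 1 = 2)
x(D) = -1
(20 + (5 + 6)*(-1))*((-108 - 106) + x(A(5))) = (20 + (5 + 6)*(-1))*((-108 - 106) - 1) = (20 + 11*(-1))*(-214 - 1) = (20 - 11)*(-215) = 9*(-215) = -1935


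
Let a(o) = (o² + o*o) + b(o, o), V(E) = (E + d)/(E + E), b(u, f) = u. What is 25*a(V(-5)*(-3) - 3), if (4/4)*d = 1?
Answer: 777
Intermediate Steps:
d = 1
V(E) = (1 + E)/(2*E) (V(E) = (E + 1)/(E + E) = (1 + E)/((2*E)) = (1 + E)*(1/(2*E)) = (1 + E)/(2*E))
a(o) = o + 2*o² (a(o) = (o² + o*o) + o = (o² + o²) + o = 2*o² + o = o + 2*o²)
25*a(V(-5)*(-3) - 3) = 25*((((½)*(1 - 5)/(-5))*(-3) - 3)*(1 + 2*(((½)*(1 - 5)/(-5))*(-3) - 3))) = 25*((((½)*(-⅕)*(-4))*(-3) - 3)*(1 + 2*(((½)*(-⅕)*(-4))*(-3) - 3))) = 25*(((⅖)*(-3) - 3)*(1 + 2*((⅖)*(-3) - 3))) = 25*((-6/5 - 3)*(1 + 2*(-6/5 - 3))) = 25*(-21*(1 + 2*(-21/5))/5) = 25*(-21*(1 - 42/5)/5) = 25*(-21/5*(-37/5)) = 25*(777/25) = 777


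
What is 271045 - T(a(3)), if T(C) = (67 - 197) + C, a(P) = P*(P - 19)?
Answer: 271223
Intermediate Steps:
a(P) = P*(-19 + P)
T(C) = -130 + C
271045 - T(a(3)) = 271045 - (-130 + 3*(-19 + 3)) = 271045 - (-130 + 3*(-16)) = 271045 - (-130 - 48) = 271045 - 1*(-178) = 271045 + 178 = 271223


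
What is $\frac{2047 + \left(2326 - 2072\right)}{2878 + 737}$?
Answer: $\frac{767}{1205} \approx 0.63651$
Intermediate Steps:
$\frac{2047 + \left(2326 - 2072\right)}{2878 + 737} = \frac{2047 + 254}{3615} = 2301 \cdot \frac{1}{3615} = \frac{767}{1205}$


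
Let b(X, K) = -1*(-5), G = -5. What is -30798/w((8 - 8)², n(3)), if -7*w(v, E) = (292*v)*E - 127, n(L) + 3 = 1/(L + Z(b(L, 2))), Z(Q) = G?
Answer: -215586/127 ≈ -1697.5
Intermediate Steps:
b(X, K) = 5
Z(Q) = -5
n(L) = -3 + 1/(-5 + L) (n(L) = -3 + 1/(L - 5) = -3 + 1/(-5 + L))
w(v, E) = 127/7 - 292*E*v/7 (w(v, E) = -((292*v)*E - 127)/7 = -(292*E*v - 127)/7 = -(-127 + 292*E*v)/7 = 127/7 - 292*E*v/7)
-30798/w((8 - 8)², n(3)) = -30798/(127/7 - 292*(16 - 3*3)/(-5 + 3)*(8 - 8)²/7) = -30798/(127/7 - 292/7*(16 - 9)/(-2)*0²) = -30798/(127/7 - 292/7*(-½*7)*0) = -30798/(127/7 - 292/7*(-7/2)*0) = -30798/(127/7 + 0) = -30798/127/7 = -30798*7/127 = -215586/127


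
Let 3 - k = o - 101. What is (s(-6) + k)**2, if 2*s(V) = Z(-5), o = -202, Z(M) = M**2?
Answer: 405769/4 ≈ 1.0144e+5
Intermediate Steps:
k = 306 (k = 3 - (-202 - 101) = 3 - 1*(-303) = 3 + 303 = 306)
s(V) = 25/2 (s(V) = (1/2)*(-5)**2 = (1/2)*25 = 25/2)
(s(-6) + k)**2 = (25/2 + 306)**2 = (637/2)**2 = 405769/4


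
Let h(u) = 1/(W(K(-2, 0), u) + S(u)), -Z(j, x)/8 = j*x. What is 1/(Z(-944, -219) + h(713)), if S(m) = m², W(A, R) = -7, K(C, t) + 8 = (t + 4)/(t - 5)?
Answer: -508362/840773811455 ≈ -6.0464e-7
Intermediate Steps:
K(C, t) = -8 + (4 + t)/(-5 + t) (K(C, t) = -8 + (t + 4)/(t - 5) = -8 + (4 + t)/(-5 + t))
Z(j, x) = -8*j*x
h(u) = 1/(-7 + u²)
1/(Z(-944, -219) + h(713)) = 1/(-8*(-944)*(-219) + 1/(-7 + 713²)) = 1/(-1653888 + 1/(-7 + 508369)) = 1/(-1653888 + 1/508362) = 1/(-840773811455/508362) = -508362/840773811455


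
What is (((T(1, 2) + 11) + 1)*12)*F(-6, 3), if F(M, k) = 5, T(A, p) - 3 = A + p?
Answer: 1080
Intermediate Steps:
T(A, p) = 3 + A + p (T(A, p) = 3 + (A + p) = 3 + A + p)
(((T(1, 2) + 11) + 1)*12)*F(-6, 3) = ((((3 + 1 + 2) + 11) + 1)*12)*5 = (((6 + 11) + 1)*12)*5 = ((17 + 1)*12)*5 = (18*12)*5 = 216*5 = 1080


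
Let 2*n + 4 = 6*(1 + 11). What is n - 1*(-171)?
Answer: 205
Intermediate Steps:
n = 34 (n = -2 + (6*(1 + 11))/2 = -2 + (6*12)/2 = -2 + (½)*72 = -2 + 36 = 34)
n - 1*(-171) = 34 - 1*(-171) = 34 + 171 = 205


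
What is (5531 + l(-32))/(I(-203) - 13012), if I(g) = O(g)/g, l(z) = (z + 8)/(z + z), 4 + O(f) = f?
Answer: -8982953/21129832 ≈ -0.42513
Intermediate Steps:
O(f) = -4 + f
l(z) = (8 + z)/(2*z) (l(z) = (8 + z)/((2*z)) = (8 + z)*(1/(2*z)) = (8 + z)/(2*z))
I(g) = (-4 + g)/g
(5531 + l(-32))/(I(-203) - 13012) = (5531 + (½)*(8 - 32)/(-32))/((-4 - 203)/(-203) - 13012) = (5531 + (½)*(-1/32)*(-24))/(-1/203*(-207) - 13012) = (5531 + 3/8)/(207/203 - 13012) = 44251/(8*(-2641229/203)) = (44251/8)*(-203/2641229) = -8982953/21129832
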